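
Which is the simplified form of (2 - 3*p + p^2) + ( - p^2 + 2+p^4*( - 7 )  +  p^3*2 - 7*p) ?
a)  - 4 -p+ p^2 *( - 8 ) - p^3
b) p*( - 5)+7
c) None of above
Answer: c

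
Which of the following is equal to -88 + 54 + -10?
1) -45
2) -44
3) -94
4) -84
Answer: 2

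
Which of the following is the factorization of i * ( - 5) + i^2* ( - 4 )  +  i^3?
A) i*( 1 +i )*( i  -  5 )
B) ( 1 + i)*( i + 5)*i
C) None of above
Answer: A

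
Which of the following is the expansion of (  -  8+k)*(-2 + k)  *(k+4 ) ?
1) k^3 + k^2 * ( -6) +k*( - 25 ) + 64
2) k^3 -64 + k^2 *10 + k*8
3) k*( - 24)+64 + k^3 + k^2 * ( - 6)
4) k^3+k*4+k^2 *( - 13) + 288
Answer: 3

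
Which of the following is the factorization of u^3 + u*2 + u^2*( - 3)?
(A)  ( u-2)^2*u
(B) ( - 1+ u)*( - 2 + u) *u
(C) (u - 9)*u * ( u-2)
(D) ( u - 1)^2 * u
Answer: B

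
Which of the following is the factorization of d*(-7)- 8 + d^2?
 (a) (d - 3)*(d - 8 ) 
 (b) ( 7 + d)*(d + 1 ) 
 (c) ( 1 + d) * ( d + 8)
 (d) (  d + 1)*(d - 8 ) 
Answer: d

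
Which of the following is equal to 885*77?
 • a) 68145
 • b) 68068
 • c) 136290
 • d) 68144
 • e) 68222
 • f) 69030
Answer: a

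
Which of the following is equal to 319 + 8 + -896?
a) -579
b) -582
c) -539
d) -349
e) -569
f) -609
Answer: e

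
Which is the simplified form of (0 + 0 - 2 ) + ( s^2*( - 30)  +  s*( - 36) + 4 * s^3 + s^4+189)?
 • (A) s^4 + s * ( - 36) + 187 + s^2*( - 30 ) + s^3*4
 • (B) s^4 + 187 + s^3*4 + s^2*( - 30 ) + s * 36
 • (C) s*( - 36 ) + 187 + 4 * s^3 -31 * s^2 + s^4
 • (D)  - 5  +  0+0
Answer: A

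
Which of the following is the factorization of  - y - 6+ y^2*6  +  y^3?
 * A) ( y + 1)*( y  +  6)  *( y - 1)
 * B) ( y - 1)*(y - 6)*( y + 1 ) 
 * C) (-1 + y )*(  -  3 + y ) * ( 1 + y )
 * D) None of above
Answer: A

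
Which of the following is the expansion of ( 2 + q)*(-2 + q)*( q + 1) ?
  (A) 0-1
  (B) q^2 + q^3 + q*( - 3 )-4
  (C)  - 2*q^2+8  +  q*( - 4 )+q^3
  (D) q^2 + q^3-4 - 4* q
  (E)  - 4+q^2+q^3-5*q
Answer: D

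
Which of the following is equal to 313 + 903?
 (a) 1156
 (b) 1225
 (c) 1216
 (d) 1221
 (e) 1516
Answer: c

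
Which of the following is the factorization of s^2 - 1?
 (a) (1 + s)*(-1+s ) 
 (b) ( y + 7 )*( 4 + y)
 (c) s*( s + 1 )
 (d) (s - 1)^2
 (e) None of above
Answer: a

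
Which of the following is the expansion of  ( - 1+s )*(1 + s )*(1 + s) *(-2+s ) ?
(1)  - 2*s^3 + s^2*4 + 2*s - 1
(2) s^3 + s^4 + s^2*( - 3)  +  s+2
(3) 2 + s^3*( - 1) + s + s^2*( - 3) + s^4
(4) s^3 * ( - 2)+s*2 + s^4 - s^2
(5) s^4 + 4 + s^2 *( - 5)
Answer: 3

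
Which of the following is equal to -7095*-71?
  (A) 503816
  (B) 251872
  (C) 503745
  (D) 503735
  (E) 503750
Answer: C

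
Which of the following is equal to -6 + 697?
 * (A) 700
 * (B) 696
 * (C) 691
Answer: C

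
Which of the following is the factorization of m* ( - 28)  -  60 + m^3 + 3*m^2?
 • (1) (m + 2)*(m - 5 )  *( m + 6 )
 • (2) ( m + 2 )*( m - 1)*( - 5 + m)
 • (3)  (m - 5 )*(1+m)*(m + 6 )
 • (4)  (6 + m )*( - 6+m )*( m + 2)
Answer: 1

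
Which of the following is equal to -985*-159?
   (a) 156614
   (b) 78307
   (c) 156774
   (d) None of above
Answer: d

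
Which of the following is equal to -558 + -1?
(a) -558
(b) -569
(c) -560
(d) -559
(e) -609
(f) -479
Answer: d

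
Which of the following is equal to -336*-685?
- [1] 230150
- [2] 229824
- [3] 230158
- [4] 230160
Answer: 4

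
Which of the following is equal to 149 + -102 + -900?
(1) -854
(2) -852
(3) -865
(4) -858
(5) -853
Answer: 5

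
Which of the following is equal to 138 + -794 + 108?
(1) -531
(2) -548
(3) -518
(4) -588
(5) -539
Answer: 2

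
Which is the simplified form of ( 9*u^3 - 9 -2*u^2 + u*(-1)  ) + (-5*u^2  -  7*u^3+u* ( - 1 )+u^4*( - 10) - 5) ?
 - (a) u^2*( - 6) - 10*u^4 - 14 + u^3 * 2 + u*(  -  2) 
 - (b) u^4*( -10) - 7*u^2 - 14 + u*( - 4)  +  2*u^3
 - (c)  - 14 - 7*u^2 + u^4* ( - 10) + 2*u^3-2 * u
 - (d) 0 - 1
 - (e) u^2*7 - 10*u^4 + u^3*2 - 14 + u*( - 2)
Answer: c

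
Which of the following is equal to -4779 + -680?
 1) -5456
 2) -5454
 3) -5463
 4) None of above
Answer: 4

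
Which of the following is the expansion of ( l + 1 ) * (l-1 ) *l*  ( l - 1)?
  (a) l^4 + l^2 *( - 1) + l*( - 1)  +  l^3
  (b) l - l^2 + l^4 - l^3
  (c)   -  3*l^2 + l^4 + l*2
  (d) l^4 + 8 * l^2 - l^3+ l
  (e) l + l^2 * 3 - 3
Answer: b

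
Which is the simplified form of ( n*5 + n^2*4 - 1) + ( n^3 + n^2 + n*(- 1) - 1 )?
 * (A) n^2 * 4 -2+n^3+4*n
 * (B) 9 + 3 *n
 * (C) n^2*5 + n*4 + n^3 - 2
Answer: C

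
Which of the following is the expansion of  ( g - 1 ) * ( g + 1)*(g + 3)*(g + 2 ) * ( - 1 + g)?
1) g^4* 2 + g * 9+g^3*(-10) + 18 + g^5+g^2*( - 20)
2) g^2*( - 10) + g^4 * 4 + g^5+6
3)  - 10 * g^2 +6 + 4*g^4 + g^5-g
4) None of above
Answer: 3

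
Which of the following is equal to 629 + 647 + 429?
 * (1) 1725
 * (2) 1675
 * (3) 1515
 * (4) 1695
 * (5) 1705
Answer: 5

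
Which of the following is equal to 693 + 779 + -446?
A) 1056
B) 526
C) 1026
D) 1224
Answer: C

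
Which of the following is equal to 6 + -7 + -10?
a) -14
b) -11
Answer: b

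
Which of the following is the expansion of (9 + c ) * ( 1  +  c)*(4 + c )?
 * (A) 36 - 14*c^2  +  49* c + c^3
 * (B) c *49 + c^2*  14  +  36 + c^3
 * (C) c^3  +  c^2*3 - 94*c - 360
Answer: B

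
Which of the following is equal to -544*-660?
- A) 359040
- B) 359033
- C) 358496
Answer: A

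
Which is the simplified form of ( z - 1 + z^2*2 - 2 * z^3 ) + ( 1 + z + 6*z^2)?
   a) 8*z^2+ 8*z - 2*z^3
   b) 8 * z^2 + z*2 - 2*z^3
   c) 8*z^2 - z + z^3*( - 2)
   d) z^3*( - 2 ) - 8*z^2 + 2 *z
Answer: b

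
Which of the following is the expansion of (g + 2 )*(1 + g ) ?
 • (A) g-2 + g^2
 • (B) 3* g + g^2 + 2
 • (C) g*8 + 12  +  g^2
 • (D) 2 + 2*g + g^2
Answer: B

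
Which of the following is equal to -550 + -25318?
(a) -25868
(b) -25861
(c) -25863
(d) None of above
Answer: a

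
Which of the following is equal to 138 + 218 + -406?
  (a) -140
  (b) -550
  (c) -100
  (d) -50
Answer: d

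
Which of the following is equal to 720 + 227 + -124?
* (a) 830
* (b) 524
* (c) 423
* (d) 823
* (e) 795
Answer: d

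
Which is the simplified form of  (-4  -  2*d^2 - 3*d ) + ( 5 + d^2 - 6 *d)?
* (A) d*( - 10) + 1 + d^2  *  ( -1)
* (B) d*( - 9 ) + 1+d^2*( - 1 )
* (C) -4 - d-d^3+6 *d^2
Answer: B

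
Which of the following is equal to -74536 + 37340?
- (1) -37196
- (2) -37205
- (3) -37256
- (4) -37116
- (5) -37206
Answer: 1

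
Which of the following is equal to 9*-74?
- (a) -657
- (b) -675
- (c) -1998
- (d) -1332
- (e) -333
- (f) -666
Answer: f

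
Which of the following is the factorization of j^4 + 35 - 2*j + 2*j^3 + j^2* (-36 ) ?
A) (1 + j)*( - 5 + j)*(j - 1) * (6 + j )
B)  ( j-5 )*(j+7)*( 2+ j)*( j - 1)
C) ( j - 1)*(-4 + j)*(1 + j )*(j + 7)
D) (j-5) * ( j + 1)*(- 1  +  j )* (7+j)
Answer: D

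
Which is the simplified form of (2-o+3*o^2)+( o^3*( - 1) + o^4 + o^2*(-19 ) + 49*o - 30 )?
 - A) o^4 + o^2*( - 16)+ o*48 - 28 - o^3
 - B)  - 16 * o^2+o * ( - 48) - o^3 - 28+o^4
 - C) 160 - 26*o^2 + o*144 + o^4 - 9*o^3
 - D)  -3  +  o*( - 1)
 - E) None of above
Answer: A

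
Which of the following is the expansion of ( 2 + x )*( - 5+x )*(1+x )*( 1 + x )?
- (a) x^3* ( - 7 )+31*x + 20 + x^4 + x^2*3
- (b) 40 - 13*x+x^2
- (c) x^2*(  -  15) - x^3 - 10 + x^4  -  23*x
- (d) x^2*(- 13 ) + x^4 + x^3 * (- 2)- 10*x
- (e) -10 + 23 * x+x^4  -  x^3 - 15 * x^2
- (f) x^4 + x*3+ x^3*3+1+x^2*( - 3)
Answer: c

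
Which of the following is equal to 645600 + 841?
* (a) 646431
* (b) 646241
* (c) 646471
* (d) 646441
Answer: d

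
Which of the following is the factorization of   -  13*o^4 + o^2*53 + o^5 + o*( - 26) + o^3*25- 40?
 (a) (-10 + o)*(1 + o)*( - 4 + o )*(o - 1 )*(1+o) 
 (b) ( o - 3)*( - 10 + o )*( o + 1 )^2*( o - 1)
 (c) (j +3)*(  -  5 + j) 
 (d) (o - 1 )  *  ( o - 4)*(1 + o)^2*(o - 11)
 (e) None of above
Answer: a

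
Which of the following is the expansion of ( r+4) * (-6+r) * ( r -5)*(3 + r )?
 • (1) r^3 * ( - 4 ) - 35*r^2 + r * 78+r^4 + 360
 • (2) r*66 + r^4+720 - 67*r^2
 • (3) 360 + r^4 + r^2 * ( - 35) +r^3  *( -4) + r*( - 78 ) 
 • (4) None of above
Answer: 1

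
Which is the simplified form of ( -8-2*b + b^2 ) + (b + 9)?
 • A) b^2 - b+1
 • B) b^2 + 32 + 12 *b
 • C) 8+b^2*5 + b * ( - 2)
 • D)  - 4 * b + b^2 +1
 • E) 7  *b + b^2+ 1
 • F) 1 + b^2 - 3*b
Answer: A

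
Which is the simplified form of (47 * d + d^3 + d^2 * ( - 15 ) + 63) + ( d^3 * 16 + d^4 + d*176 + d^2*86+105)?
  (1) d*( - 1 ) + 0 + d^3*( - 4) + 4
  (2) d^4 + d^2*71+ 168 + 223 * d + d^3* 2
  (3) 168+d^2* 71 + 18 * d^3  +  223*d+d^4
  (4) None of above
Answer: 4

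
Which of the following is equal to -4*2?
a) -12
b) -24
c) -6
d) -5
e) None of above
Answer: e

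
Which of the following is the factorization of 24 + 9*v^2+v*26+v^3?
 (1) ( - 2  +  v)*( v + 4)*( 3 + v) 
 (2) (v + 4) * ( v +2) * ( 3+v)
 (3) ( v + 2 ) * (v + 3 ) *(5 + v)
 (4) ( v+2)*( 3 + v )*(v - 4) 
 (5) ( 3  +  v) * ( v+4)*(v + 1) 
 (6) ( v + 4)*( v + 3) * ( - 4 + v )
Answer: 2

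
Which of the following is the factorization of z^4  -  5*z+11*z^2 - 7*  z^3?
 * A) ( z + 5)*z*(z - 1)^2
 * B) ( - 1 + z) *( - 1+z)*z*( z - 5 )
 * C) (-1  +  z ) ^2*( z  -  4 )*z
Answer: B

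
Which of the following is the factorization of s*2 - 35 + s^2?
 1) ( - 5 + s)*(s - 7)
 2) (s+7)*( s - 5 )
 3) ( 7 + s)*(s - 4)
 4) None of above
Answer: 2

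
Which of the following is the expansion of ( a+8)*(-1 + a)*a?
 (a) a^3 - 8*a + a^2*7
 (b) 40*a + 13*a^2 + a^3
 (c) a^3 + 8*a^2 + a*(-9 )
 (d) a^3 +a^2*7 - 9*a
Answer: a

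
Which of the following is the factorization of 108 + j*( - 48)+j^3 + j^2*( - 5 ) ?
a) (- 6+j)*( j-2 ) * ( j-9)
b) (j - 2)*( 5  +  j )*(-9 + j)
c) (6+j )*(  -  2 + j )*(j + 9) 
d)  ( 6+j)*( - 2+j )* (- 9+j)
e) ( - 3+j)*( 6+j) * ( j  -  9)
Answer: d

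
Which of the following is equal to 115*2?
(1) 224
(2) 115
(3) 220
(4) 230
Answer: 4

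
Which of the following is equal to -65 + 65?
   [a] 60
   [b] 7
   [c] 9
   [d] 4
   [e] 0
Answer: e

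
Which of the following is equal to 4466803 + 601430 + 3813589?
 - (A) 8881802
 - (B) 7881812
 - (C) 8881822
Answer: C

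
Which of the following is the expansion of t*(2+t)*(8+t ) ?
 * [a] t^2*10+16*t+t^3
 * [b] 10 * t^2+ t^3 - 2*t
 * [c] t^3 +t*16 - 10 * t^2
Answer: a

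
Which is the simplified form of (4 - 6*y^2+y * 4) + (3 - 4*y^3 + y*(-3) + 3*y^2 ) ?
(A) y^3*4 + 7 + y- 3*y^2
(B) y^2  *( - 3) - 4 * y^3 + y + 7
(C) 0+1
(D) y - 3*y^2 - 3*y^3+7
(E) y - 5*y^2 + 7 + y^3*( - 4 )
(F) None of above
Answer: B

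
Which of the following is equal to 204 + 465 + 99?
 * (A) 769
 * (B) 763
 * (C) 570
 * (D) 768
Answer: D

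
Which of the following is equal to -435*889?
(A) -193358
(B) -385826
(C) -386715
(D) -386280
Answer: C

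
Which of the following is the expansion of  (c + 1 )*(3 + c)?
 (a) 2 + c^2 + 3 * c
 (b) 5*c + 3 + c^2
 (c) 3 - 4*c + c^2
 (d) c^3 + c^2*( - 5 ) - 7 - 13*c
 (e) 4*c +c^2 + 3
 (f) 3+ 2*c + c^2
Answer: e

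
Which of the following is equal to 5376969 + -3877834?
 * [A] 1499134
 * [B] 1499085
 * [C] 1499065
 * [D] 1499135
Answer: D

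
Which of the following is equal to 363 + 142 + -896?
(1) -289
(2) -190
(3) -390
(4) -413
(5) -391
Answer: 5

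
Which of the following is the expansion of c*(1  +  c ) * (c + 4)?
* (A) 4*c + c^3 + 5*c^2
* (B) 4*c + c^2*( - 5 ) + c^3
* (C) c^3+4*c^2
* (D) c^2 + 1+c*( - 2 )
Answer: A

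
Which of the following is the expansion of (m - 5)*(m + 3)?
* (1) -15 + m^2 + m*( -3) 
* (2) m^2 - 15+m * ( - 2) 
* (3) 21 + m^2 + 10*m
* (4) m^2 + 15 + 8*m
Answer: 2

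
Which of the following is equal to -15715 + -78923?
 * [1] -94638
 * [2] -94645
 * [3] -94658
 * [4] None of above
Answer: 1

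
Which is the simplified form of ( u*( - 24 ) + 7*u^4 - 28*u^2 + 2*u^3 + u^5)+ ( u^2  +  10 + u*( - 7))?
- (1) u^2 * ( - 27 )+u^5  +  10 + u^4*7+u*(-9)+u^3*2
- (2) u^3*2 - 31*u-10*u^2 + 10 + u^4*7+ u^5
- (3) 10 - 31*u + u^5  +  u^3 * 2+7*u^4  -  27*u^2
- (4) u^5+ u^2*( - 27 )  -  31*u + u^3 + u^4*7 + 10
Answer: 3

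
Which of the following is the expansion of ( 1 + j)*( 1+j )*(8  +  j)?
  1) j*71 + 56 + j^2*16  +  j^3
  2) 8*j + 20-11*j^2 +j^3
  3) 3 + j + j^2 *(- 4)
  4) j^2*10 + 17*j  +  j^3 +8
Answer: 4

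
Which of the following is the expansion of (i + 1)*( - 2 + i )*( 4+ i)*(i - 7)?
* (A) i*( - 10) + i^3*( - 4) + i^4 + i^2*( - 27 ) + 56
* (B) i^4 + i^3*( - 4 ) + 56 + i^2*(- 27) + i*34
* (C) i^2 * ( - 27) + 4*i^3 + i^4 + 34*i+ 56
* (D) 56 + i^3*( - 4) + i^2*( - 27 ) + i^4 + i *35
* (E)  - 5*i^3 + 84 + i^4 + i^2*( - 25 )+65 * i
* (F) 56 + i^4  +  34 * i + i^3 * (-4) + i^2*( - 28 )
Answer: B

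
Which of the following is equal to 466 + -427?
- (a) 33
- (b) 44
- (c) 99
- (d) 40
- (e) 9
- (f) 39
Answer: f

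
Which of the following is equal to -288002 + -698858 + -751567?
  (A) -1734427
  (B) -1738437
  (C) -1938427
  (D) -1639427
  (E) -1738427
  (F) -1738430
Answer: E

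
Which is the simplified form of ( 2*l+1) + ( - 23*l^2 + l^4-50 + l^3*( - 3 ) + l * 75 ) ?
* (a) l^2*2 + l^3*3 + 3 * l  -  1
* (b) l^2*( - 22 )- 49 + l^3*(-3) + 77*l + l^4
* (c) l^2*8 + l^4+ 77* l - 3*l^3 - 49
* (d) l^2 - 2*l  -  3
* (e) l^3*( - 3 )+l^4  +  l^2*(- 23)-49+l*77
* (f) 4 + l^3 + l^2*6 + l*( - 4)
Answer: e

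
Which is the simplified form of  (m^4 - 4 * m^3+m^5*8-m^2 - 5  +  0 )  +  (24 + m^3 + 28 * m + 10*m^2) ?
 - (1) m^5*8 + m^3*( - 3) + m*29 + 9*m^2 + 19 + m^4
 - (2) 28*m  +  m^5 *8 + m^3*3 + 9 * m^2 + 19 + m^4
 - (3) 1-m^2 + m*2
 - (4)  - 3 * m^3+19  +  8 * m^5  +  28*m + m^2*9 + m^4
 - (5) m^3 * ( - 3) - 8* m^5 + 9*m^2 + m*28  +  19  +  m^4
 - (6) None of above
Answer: 4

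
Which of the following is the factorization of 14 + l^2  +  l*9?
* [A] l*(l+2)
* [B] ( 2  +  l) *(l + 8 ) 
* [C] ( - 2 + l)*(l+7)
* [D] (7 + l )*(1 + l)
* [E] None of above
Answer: E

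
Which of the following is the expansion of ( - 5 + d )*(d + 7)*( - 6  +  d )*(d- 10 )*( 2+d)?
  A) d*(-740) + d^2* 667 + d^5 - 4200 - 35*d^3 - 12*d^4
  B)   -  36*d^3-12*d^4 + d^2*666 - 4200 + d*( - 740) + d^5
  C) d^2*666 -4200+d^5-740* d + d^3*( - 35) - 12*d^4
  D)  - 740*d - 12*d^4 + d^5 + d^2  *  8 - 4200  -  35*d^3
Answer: C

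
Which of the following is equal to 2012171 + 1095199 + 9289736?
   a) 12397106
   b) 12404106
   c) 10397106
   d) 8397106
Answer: a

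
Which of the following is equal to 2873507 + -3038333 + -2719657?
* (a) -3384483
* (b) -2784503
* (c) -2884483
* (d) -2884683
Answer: c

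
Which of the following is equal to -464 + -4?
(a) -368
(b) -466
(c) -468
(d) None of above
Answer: c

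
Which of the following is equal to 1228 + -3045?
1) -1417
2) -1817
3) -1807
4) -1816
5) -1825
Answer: 2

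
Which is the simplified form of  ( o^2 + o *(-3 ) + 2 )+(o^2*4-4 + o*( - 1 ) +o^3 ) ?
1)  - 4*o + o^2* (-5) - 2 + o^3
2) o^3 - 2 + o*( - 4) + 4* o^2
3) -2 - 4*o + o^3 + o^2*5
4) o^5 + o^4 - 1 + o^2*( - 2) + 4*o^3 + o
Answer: 3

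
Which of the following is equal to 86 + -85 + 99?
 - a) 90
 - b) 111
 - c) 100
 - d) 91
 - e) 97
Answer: c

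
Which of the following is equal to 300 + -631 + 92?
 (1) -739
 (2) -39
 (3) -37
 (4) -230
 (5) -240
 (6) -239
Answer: 6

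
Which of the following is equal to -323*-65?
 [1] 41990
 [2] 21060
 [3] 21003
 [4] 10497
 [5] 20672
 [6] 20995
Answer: 6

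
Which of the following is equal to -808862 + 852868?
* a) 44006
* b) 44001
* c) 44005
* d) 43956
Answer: a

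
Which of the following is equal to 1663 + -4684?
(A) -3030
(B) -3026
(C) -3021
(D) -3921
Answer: C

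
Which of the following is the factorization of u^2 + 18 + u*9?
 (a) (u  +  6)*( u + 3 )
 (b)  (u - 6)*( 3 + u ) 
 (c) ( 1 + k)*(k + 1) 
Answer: a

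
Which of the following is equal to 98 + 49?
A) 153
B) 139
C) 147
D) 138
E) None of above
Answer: C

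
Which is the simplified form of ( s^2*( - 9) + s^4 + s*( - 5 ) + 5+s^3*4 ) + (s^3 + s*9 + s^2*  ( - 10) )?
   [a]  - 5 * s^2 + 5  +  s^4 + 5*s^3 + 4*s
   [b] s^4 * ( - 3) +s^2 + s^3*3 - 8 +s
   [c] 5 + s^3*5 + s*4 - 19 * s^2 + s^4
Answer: c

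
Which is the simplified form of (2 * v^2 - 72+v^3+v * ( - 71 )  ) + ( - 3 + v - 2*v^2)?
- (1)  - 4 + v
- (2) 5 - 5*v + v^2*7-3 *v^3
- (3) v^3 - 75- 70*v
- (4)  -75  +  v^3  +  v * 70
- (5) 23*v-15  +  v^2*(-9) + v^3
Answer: 3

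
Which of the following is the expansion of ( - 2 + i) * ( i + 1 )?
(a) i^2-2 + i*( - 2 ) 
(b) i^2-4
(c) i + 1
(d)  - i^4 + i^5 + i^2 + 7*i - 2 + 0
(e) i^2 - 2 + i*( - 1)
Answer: e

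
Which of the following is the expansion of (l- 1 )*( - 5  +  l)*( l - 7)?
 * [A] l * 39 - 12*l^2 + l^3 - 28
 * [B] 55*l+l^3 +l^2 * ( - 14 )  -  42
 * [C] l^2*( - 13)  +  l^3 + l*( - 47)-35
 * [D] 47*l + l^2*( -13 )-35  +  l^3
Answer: D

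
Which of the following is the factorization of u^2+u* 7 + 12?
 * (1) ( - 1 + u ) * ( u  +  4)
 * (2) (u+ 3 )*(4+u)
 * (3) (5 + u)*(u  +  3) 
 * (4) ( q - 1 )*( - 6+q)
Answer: 2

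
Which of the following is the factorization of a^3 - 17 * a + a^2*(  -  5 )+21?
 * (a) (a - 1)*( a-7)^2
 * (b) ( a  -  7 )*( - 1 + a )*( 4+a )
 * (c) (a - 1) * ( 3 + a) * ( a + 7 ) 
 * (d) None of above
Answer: d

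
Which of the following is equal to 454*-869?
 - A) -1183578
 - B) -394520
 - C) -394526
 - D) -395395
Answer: C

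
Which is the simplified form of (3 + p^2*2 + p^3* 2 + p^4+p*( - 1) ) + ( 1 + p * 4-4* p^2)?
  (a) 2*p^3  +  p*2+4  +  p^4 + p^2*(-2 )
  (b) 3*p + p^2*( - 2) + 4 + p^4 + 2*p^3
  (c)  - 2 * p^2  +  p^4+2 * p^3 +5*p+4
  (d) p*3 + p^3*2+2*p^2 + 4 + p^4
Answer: b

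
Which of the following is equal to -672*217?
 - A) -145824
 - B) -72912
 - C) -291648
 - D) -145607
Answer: A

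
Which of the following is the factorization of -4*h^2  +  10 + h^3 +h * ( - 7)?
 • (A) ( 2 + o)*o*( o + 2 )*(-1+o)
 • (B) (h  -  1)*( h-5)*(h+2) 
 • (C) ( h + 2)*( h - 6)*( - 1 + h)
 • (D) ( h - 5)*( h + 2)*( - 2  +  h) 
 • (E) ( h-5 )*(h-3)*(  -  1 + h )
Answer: B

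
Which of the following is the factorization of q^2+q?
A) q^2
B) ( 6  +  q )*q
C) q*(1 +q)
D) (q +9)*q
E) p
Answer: C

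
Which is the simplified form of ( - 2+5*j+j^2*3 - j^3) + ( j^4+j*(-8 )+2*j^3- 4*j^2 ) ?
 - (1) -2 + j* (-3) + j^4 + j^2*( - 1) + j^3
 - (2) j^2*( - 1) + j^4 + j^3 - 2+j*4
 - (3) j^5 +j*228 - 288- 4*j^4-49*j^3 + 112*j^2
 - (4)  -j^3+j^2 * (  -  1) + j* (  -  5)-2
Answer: 1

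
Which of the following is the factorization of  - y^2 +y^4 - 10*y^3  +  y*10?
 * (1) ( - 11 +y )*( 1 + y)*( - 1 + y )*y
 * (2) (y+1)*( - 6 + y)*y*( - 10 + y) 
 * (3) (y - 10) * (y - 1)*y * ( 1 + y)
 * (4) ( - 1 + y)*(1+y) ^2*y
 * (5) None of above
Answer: 3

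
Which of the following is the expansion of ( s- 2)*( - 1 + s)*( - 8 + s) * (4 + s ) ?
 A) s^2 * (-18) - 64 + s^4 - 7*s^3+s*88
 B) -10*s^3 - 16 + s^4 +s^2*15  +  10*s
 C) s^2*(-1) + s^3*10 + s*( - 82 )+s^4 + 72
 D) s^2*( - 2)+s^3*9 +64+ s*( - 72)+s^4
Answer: A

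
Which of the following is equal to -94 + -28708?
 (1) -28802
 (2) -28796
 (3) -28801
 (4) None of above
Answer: 1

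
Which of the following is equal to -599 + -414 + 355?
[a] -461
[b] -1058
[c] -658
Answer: c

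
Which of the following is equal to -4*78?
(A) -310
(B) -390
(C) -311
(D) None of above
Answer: D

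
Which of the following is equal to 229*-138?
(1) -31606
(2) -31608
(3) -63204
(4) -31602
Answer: 4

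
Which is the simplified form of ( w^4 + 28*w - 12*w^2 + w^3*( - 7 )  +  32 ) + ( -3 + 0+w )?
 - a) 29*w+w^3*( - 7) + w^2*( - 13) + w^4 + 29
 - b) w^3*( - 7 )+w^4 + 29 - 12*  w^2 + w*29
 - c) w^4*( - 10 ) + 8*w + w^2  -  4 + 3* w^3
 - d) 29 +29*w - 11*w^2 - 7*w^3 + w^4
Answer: b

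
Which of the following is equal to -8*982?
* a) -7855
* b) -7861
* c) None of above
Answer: c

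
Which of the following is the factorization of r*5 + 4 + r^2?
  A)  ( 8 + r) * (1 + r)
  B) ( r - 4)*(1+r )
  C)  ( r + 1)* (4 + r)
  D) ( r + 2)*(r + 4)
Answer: C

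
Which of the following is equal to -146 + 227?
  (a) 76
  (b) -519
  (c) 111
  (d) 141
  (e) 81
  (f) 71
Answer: e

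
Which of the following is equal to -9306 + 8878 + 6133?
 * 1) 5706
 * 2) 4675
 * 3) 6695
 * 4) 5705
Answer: 4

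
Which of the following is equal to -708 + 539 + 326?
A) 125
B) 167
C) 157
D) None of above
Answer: C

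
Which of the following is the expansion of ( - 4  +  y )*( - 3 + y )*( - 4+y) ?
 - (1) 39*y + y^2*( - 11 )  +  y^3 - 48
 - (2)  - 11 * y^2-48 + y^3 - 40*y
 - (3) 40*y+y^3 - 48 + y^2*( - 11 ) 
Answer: 3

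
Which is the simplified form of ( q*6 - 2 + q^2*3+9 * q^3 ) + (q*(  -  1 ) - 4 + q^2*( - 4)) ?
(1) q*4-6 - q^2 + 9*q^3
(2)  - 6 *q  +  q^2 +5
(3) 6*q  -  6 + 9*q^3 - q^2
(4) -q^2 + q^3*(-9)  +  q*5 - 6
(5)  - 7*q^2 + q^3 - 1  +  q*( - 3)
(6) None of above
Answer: 6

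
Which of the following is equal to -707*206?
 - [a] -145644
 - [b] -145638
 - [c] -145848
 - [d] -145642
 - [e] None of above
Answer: d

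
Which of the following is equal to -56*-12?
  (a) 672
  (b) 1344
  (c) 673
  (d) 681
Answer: a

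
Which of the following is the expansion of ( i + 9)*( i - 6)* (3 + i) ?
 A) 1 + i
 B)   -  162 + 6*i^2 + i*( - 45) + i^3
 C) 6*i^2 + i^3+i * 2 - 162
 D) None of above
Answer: B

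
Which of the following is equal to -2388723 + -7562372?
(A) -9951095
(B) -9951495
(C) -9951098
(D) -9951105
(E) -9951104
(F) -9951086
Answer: A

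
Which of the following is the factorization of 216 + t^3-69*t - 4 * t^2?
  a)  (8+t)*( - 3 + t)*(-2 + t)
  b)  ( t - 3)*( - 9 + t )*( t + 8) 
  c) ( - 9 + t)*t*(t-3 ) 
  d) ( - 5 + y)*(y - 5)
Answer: b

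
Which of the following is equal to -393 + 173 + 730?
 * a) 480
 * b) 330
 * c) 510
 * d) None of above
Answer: c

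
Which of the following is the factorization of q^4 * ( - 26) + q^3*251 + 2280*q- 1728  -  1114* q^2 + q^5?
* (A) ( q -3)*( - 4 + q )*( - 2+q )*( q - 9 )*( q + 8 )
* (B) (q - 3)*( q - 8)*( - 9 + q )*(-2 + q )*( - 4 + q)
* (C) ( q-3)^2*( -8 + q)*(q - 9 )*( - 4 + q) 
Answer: B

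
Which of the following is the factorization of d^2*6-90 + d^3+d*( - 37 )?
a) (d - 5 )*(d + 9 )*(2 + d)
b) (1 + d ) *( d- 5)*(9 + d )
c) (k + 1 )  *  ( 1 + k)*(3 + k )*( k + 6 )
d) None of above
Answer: a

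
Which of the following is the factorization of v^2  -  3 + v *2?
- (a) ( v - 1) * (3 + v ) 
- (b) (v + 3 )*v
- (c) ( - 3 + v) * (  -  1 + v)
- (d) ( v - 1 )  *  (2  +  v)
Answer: a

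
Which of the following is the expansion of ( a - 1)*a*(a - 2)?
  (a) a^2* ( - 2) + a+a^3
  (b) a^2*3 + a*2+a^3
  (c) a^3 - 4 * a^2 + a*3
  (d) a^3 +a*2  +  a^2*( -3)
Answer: d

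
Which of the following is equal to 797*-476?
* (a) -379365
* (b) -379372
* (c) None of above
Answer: b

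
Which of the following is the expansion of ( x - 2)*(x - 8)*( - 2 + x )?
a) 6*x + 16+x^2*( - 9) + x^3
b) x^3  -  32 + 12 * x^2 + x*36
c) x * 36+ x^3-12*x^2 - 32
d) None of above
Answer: c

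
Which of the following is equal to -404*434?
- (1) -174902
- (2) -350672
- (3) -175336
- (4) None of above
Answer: 3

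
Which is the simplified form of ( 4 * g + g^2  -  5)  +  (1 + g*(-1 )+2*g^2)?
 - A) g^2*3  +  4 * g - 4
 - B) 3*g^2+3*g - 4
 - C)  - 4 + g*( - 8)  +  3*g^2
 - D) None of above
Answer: B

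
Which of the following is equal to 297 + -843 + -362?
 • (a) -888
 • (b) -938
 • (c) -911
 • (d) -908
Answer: d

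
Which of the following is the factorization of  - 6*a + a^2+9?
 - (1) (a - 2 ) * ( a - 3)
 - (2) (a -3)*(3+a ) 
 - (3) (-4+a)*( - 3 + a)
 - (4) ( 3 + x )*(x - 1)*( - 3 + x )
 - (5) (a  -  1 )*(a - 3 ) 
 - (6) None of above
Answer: 6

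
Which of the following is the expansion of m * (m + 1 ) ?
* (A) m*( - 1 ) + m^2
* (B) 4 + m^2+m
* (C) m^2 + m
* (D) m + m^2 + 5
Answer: C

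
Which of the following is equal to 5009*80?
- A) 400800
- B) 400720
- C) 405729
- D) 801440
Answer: B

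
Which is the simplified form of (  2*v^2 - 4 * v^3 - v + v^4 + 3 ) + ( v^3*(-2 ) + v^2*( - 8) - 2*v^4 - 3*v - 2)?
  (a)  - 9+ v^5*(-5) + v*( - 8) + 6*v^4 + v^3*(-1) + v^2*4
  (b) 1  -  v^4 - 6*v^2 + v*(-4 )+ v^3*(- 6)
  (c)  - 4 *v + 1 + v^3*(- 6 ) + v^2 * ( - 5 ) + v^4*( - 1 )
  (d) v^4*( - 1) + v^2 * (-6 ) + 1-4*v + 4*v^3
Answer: b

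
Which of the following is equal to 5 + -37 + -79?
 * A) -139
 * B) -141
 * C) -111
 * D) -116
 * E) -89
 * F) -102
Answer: C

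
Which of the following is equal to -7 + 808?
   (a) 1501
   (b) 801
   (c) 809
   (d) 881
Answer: b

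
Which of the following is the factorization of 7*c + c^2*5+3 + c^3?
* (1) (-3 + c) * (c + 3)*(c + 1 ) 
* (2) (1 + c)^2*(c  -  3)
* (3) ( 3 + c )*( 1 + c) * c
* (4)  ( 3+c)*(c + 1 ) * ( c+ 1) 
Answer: 4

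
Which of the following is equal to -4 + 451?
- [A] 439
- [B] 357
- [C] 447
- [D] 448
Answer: C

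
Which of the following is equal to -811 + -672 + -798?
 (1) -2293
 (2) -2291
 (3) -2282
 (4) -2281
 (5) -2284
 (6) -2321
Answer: 4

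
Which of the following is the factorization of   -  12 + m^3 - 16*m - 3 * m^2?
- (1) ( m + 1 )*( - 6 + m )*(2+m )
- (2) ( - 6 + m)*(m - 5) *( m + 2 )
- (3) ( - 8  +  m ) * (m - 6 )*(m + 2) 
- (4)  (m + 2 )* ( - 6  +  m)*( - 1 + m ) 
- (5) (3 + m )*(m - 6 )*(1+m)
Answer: 1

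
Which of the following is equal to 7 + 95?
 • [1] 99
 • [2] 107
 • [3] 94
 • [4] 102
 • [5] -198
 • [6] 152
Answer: 4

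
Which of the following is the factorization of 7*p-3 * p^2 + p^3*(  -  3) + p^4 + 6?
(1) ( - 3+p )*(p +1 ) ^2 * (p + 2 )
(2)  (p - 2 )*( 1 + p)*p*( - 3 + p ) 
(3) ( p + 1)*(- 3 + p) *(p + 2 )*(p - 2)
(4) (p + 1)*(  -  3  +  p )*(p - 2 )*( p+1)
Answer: 4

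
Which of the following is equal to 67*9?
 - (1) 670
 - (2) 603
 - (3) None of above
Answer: 2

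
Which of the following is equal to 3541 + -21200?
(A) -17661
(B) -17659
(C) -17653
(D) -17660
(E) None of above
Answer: B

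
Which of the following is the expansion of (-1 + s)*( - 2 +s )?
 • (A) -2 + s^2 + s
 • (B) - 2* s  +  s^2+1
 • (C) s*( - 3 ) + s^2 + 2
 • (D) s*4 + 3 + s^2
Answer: C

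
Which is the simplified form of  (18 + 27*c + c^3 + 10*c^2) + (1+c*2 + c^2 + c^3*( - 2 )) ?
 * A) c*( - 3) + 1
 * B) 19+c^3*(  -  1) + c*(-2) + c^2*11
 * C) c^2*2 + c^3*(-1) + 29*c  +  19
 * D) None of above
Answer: D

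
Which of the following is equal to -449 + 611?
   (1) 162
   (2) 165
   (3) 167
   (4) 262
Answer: 1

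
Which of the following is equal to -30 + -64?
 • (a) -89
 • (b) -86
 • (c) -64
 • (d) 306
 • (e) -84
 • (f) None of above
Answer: f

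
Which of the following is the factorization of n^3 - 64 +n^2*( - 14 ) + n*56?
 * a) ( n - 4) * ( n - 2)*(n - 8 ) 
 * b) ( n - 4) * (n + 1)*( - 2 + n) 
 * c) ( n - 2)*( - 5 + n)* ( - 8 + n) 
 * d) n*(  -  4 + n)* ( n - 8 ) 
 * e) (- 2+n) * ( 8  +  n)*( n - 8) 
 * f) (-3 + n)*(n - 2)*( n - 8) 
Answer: a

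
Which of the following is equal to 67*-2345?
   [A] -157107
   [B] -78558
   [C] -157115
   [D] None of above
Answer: C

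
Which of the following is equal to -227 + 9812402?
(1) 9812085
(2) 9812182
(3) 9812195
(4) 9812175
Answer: 4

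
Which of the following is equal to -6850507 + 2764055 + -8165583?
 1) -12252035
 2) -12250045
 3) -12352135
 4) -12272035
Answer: 1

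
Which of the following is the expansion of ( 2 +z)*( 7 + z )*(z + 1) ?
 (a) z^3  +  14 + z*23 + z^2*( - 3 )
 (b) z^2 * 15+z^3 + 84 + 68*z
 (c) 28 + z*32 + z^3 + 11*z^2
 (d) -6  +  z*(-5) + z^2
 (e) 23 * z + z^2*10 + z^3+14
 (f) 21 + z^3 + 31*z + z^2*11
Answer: e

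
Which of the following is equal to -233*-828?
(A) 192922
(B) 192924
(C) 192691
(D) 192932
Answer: B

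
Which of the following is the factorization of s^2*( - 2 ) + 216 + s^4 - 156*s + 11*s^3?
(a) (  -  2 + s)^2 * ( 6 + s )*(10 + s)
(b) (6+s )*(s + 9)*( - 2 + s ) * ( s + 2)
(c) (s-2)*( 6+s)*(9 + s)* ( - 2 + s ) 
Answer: c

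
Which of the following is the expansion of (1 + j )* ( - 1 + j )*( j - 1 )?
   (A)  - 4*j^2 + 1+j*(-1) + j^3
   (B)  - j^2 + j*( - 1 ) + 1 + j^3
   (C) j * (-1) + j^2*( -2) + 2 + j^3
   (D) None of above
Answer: B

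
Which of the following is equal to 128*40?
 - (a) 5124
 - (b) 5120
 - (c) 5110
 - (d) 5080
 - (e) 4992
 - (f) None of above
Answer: b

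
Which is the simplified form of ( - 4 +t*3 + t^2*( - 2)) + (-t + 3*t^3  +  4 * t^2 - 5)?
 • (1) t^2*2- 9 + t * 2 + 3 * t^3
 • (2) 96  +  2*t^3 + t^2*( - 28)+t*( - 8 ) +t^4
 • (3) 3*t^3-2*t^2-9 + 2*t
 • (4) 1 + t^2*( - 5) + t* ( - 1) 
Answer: 1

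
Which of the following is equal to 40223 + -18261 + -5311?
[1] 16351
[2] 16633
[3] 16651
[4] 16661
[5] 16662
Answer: 3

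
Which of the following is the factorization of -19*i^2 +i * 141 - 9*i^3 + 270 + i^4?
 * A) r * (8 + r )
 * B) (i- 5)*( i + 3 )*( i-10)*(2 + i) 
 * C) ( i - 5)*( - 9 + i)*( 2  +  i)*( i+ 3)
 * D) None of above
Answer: C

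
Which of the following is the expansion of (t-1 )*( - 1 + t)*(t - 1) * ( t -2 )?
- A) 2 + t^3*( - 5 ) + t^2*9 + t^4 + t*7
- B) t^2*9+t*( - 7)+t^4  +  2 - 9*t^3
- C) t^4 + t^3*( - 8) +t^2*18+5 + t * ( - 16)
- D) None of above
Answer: D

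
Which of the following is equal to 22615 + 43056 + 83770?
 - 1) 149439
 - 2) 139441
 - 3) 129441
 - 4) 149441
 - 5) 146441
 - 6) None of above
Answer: 4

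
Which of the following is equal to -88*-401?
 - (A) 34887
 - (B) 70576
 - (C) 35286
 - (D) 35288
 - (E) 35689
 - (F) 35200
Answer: D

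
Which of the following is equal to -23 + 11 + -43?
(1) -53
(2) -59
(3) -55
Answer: 3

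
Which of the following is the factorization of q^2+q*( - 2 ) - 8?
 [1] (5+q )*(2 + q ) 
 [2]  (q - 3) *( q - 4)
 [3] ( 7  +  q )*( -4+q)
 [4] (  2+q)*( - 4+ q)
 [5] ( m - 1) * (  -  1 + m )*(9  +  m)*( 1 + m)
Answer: 4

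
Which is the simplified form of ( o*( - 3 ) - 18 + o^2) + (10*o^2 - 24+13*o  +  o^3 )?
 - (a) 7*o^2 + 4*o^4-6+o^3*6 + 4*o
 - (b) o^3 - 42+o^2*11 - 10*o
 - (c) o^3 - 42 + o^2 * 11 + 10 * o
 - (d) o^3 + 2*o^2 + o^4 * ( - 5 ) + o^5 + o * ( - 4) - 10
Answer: c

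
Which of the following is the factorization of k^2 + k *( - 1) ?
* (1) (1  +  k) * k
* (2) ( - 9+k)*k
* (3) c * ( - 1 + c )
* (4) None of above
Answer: 4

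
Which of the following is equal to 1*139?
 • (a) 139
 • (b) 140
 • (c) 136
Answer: a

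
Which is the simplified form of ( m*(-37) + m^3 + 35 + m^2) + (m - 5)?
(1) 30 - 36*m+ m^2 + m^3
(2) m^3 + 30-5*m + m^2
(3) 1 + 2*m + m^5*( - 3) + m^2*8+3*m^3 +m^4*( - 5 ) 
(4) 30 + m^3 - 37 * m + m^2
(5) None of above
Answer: 1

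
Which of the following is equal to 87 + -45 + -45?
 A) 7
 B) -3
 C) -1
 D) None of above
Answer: B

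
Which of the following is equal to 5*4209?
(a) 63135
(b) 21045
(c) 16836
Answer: b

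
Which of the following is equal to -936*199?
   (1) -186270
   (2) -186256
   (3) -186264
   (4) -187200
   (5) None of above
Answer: 3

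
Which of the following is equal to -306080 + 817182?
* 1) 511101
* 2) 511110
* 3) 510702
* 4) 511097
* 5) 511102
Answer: 5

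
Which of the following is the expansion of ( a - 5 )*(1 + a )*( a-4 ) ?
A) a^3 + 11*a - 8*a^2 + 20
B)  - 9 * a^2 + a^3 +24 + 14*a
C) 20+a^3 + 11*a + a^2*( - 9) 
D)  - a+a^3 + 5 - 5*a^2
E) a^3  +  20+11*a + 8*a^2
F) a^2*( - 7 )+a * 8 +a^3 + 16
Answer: A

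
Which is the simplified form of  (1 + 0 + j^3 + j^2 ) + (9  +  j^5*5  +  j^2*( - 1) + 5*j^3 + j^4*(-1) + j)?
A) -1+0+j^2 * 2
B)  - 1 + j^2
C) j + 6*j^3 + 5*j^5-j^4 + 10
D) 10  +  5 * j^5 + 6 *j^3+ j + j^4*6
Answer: C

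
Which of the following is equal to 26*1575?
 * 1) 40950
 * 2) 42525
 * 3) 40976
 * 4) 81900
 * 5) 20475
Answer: 1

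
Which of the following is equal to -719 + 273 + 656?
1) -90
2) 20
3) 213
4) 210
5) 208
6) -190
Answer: 4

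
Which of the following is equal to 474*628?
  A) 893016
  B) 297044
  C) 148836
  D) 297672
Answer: D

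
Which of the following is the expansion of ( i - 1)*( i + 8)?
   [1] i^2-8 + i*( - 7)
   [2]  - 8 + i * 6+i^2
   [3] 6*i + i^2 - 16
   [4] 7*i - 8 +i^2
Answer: 4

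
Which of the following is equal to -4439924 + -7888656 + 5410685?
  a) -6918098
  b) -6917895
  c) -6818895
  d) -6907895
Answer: b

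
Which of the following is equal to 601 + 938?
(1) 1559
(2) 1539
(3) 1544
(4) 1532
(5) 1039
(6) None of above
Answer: 2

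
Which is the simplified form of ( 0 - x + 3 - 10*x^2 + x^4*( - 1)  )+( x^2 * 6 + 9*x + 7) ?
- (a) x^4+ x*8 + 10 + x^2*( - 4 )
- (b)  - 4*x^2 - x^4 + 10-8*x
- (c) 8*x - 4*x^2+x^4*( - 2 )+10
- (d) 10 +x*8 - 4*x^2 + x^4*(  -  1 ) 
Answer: d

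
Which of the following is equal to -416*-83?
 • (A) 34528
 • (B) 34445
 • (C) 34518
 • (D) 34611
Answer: A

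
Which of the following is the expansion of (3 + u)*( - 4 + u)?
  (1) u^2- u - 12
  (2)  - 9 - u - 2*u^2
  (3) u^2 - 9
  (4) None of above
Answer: 1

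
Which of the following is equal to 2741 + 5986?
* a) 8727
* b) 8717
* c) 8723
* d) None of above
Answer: a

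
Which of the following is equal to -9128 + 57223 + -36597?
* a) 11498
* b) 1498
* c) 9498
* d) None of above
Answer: a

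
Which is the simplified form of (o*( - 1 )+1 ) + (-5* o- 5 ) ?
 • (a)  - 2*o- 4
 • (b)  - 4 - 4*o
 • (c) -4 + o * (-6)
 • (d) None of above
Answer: c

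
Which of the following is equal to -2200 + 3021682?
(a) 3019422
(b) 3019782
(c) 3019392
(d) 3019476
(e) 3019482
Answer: e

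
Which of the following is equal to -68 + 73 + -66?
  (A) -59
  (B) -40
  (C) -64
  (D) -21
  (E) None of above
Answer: E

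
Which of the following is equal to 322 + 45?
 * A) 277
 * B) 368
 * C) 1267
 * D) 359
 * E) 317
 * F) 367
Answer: F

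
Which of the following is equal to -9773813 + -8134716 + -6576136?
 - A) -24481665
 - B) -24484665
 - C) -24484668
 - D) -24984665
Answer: B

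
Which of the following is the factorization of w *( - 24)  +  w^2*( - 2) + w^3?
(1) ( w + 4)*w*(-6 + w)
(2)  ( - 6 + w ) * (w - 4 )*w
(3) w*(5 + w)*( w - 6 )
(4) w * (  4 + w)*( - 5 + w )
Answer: 1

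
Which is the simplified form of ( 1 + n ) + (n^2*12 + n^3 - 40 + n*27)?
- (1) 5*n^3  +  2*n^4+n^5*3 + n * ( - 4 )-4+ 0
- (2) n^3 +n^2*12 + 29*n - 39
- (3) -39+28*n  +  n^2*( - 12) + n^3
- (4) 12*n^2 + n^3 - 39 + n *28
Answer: 4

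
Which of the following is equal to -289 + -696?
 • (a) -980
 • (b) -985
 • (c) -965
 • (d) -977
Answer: b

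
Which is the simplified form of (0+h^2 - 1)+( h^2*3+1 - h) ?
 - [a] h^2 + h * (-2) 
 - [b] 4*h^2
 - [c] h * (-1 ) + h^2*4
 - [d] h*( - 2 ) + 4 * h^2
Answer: c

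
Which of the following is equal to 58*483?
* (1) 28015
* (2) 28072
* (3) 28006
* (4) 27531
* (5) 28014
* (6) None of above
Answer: 5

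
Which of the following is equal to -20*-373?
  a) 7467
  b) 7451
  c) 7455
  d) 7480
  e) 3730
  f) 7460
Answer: f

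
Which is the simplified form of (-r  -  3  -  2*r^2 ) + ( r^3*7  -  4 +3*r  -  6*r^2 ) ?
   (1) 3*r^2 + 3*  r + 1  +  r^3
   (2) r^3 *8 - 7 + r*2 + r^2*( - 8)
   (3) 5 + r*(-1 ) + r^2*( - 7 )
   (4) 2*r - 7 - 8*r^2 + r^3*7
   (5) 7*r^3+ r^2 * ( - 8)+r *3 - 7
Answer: 4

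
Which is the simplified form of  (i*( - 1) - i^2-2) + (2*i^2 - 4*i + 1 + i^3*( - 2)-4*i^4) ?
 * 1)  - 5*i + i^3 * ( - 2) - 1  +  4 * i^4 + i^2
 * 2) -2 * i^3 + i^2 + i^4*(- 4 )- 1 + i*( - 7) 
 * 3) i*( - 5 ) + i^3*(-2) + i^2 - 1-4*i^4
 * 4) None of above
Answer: 3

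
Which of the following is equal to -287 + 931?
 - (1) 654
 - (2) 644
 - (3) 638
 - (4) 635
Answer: 2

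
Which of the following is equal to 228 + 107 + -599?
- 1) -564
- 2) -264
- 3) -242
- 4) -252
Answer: 2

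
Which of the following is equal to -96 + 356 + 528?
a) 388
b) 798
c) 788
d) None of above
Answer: c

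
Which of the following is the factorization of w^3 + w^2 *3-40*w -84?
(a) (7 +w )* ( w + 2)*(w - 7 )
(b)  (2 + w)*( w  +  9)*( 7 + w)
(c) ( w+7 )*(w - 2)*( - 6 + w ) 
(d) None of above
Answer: d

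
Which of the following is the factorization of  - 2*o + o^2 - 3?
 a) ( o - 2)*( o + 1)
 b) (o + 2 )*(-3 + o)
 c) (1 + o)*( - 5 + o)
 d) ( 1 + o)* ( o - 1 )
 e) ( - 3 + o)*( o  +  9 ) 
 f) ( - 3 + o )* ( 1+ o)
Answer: f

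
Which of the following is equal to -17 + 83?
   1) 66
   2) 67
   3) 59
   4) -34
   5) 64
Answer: 1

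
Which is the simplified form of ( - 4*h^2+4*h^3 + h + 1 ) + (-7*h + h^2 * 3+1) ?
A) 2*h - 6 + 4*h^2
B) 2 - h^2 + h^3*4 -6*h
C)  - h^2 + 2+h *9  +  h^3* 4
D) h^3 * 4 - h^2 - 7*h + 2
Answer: B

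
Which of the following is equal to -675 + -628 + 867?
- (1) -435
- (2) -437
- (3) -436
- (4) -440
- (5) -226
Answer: 3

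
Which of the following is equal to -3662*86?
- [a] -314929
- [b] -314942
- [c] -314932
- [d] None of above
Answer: c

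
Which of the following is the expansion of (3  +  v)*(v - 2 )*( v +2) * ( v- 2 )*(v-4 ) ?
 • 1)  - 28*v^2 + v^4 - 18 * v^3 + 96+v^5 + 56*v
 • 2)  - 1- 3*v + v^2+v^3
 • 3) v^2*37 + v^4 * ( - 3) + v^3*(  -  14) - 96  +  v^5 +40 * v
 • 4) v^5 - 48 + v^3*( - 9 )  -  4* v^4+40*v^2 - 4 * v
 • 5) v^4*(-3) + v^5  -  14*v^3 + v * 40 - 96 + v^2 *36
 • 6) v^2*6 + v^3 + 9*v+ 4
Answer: 5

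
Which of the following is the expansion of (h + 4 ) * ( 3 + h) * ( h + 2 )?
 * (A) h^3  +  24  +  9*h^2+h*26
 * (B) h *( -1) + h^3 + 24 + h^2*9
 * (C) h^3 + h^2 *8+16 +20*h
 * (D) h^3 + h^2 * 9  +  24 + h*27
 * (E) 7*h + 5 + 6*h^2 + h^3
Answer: A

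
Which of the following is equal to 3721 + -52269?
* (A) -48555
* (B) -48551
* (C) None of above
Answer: C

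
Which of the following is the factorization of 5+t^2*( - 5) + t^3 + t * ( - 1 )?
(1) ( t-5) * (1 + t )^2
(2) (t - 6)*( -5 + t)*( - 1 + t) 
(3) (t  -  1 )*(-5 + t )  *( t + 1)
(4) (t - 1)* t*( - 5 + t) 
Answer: 3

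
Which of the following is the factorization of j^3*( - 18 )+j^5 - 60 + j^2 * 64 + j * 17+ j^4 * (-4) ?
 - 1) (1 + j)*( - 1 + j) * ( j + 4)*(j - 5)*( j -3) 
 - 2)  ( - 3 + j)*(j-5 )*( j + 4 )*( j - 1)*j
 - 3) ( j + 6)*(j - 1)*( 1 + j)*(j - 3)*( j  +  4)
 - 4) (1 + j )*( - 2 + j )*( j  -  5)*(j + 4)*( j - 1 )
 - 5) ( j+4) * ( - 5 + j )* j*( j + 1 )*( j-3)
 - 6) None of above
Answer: 1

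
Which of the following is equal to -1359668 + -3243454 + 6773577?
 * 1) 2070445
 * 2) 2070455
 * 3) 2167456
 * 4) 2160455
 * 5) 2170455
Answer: 5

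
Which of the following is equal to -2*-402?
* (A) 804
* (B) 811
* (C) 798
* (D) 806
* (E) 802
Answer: A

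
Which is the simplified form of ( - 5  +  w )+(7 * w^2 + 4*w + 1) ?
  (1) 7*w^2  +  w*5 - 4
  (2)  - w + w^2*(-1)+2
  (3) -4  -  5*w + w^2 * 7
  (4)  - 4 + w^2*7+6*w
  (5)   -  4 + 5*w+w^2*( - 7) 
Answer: 1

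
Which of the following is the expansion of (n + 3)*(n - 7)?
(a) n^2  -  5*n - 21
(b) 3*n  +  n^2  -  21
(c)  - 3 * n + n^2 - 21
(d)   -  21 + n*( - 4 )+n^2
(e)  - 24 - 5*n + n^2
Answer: d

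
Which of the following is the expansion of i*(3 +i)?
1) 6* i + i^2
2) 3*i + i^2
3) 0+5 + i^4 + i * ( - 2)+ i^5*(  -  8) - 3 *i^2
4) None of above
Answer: 2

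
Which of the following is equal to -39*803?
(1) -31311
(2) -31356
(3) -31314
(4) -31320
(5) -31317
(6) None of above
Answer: 5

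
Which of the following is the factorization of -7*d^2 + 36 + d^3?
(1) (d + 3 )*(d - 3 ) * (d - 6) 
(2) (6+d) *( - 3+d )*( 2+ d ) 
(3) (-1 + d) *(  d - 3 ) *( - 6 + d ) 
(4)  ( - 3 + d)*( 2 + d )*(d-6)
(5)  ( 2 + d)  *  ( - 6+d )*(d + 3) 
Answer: 4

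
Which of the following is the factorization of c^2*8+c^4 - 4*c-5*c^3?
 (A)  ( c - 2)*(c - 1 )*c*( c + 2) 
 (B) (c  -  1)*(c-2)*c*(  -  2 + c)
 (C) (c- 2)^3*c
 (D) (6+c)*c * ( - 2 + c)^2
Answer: B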